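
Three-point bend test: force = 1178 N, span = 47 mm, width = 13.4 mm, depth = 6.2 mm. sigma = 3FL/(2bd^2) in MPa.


sigma = 3*1178*47/(2*13.4*6.2^2) = 161.2 MPa

161.2


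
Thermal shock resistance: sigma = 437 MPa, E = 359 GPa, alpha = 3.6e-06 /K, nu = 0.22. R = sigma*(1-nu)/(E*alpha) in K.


R = 437*(1-0.22)/(359*1000*3.6e-06) = 264 K

264


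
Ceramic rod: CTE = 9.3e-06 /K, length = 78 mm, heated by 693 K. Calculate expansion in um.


dL = 9.3e-06 * 78 * 693 * 1000 = 502.702 um

502.702


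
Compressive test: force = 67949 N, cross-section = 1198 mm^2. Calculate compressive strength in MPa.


CS = 67949 / 1198 = 56.7 MPa

56.7


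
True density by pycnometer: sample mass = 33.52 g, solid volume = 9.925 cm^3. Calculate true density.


TD = 33.52 / 9.925 = 3.377 g/cm^3

3.377


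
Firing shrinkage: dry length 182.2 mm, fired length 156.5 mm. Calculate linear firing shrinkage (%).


FS = (182.2 - 156.5) / 182.2 * 100 = 14.11%

14.11


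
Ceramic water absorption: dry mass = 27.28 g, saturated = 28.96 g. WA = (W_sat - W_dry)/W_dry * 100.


WA = (28.96 - 27.28) / 27.28 * 100 = 6.16%

6.16


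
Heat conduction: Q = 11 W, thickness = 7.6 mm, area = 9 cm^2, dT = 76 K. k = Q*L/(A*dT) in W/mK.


k = 11*7.6/1000/(9/10000*76) = 1.22 W/mK

1.22


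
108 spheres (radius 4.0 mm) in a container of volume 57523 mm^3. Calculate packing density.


V_sphere = 4/3*pi*4.0^3 = 268.0826 mm^3
Total V = 108*268.0826 = 28952.9208 mm^3
PD = 28952.9208 / 57523 = 0.503

0.503


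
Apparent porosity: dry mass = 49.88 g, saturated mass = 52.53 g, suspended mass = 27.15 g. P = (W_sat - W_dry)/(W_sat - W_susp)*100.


P = (52.53 - 49.88) / (52.53 - 27.15) * 100 = 2.65 / 25.38 * 100 = 10.4%

10.4


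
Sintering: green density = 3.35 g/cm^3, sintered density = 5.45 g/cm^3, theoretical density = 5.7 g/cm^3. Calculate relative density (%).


Relative = 5.45 / 5.7 * 100 = 95.6%

95.6


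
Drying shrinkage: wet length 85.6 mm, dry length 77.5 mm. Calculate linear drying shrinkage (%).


DS = (85.6 - 77.5) / 85.6 * 100 = 9.46%

9.46


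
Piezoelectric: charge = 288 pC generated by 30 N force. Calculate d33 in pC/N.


d33 = 288 / 30 = 9.6 pC/N

9.6


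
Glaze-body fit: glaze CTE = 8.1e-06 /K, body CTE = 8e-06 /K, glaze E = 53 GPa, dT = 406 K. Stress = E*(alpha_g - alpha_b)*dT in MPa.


Stress = 53*1000*(8.1e-06 - 8e-06)*406 = 2.2 MPa

2.2


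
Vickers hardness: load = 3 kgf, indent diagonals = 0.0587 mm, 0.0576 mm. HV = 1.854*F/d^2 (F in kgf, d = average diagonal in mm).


d_avg = (0.0587+0.0576)/2 = 0.05815 mm
HV = 1.854*3/0.05815^2 = 1645

1645


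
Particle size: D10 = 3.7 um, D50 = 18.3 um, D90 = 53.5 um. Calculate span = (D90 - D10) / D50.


Span = (53.5 - 3.7) / 18.3 = 49.8 / 18.3 = 2.721

2.721


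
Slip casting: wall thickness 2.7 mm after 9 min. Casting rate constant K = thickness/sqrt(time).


K = 2.7 / sqrt(9) = 2.7 / 3.0 = 0.9 mm/min^0.5

0.9


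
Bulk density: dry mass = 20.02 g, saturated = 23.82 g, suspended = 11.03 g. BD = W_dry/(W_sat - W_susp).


BD = 20.02 / (23.82 - 11.03) = 20.02 / 12.79 = 1.565 g/cm^3

1.565


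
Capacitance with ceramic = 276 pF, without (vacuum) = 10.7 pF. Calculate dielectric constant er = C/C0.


er = 276 / 10.7 = 25.79

25.79


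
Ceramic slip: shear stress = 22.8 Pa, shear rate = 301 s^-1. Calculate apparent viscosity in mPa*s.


eta = tau/gamma * 1000 = 22.8/301 * 1000 = 75.7 mPa*s

75.7


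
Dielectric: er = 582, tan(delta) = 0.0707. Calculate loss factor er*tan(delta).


Loss = 582 * 0.0707 = 41.147

41.147


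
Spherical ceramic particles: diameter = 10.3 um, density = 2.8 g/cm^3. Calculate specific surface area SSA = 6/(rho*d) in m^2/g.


SSA = 6 / (2.8 * 10.3) = 0.208 m^2/g

0.208


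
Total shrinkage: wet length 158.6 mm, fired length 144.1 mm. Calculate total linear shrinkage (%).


TS = (158.6 - 144.1) / 158.6 * 100 = 9.14%

9.14


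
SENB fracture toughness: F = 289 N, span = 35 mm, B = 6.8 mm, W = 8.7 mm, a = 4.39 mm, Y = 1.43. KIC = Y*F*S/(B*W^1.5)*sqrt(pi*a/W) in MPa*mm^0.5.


KIC = 1.43*289*35/(6.8*8.7^1.5)*sqrt(pi*4.39/8.7) = 104.37

104.37


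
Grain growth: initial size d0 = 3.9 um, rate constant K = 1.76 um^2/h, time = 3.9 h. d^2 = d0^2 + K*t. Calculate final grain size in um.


d^2 = 3.9^2 + 1.76*3.9 = 22.074
d = sqrt(22.074) = 4.7 um

4.7


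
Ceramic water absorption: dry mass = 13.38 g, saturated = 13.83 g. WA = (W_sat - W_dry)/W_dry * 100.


WA = (13.83 - 13.38) / 13.38 * 100 = 3.36%

3.36


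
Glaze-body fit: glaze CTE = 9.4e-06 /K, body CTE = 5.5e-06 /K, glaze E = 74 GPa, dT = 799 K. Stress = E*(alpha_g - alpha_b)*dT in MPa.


Stress = 74*1000*(9.4e-06 - 5.5e-06)*799 = 230.6 MPa

230.6


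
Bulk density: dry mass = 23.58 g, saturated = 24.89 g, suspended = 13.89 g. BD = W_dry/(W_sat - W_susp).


BD = 23.58 / (24.89 - 13.89) = 23.58 / 11.0 = 2.144 g/cm^3

2.144


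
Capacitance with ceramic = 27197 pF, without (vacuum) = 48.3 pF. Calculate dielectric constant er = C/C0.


er = 27197 / 48.3 = 563.08

563.08


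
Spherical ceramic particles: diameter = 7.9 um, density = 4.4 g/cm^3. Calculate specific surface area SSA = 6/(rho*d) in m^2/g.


SSA = 6 / (4.4 * 7.9) = 0.173 m^2/g

0.173


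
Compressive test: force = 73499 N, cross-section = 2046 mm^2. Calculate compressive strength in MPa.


CS = 73499 / 2046 = 35.9 MPa

35.9


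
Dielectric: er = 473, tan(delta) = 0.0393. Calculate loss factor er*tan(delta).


Loss = 473 * 0.0393 = 18.589

18.589


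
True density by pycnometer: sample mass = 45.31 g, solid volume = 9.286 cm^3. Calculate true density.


TD = 45.31 / 9.286 = 4.879 g/cm^3

4.879


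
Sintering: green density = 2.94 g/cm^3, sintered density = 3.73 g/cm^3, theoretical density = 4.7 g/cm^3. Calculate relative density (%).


Relative = 3.73 / 4.7 * 100 = 79.4%

79.4


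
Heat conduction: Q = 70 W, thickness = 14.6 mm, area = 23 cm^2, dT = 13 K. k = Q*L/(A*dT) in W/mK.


k = 70*14.6/1000/(23/10000*13) = 34.18 W/mK

34.18


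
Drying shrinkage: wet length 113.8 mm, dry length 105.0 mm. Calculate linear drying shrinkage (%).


DS = (113.8 - 105.0) / 113.8 * 100 = 7.73%

7.73


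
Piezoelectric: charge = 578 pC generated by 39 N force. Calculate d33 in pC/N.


d33 = 578 / 39 = 14.8 pC/N

14.8


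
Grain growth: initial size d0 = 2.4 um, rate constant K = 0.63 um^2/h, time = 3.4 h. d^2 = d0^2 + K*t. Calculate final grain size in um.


d^2 = 2.4^2 + 0.63*3.4 = 7.902
d = sqrt(7.902) = 2.81 um

2.81


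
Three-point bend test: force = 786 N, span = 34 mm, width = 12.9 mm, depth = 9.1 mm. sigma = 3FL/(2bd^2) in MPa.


sigma = 3*786*34/(2*12.9*9.1^2) = 37.5 MPa

37.5


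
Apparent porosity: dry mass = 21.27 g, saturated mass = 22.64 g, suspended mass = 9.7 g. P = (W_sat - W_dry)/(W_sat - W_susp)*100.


P = (22.64 - 21.27) / (22.64 - 9.7) * 100 = 1.37 / 12.94 * 100 = 10.6%

10.6


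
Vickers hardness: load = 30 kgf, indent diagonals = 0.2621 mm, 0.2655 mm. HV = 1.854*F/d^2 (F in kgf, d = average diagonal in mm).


d_avg = (0.2621+0.2655)/2 = 0.2638 mm
HV = 1.854*30/0.2638^2 = 799

799


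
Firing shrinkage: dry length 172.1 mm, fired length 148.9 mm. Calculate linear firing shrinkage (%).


FS = (172.1 - 148.9) / 172.1 * 100 = 13.48%

13.48


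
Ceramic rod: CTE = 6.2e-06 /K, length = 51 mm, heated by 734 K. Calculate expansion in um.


dL = 6.2e-06 * 51 * 734 * 1000 = 232.091 um

232.091


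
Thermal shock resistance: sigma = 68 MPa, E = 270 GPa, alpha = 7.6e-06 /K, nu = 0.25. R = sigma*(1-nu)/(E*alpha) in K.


R = 68*(1-0.25)/(270*1000*7.6e-06) = 25 K

25


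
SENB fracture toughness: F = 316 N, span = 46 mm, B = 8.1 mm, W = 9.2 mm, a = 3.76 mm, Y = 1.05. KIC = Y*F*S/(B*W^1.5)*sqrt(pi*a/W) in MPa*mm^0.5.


KIC = 1.05*316*46/(8.1*9.2^1.5)*sqrt(pi*3.76/9.2) = 76.51

76.51


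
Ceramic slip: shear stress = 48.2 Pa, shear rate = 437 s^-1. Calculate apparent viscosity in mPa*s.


eta = tau/gamma * 1000 = 48.2/437 * 1000 = 110.3 mPa*s

110.3


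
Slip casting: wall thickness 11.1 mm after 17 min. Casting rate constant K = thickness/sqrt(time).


K = 11.1 / sqrt(17) = 11.1 / 4.1231 = 2.692 mm/min^0.5

2.692


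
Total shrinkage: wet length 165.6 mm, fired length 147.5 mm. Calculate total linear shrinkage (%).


TS = (165.6 - 147.5) / 165.6 * 100 = 10.93%

10.93


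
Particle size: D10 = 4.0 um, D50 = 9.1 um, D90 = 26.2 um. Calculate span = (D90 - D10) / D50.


Span = (26.2 - 4.0) / 9.1 = 22.2 / 9.1 = 2.44

2.44


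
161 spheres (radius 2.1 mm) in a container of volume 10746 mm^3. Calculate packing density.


V_sphere = 4/3*pi*2.1^3 = 38.7924 mm^3
Total V = 161*38.7924 = 6245.5764 mm^3
PD = 6245.5764 / 10746 = 0.581

0.581


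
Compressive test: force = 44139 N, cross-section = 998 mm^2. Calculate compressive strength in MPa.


CS = 44139 / 998 = 44.2 MPa

44.2


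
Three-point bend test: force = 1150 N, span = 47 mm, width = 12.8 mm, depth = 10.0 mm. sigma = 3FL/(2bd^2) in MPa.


sigma = 3*1150*47/(2*12.8*10.0^2) = 63.3 MPa

63.3


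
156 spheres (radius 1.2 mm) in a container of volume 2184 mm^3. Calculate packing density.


V_sphere = 4/3*pi*1.2^3 = 7.2382 mm^3
Total V = 156*7.2382 = 1129.1592 mm^3
PD = 1129.1592 / 2184 = 0.517

0.517


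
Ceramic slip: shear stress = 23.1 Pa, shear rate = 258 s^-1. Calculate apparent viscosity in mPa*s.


eta = tau/gamma * 1000 = 23.1/258 * 1000 = 89.5 mPa*s

89.5


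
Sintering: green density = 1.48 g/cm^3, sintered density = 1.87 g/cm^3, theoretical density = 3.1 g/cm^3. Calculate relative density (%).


Relative = 1.87 / 3.1 * 100 = 60.3%

60.3


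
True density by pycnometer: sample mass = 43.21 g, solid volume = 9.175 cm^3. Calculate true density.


TD = 43.21 / 9.175 = 4.71 g/cm^3

4.71


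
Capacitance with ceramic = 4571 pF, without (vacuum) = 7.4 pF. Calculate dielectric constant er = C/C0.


er = 4571 / 7.4 = 617.7

617.7


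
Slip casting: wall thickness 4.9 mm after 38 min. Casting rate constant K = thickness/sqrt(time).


K = 4.9 / sqrt(38) = 4.9 / 6.1644 = 0.795 mm/min^0.5

0.795


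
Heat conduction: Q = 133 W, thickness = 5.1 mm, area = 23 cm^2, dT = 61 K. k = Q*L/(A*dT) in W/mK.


k = 133*5.1/1000/(23/10000*61) = 4.83 W/mK

4.83


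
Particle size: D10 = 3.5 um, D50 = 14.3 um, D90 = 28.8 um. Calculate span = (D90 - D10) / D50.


Span = (28.8 - 3.5) / 14.3 = 25.3 / 14.3 = 1.769

1.769


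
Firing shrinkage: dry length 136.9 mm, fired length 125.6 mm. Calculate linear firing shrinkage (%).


FS = (136.9 - 125.6) / 136.9 * 100 = 8.25%

8.25


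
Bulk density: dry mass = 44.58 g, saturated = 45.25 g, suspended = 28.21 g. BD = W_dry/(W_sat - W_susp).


BD = 44.58 / (45.25 - 28.21) = 44.58 / 17.04 = 2.616 g/cm^3

2.616


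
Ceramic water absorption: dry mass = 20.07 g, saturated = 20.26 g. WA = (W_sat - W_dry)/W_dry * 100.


WA = (20.26 - 20.07) / 20.07 * 100 = 0.95%

0.95


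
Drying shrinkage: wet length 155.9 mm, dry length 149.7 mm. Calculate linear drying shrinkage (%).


DS = (155.9 - 149.7) / 155.9 * 100 = 3.98%

3.98


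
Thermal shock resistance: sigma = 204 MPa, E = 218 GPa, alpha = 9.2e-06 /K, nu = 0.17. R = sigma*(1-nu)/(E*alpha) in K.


R = 204*(1-0.17)/(218*1000*9.2e-06) = 84 K

84


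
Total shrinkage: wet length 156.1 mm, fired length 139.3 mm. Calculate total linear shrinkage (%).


TS = (156.1 - 139.3) / 156.1 * 100 = 10.76%

10.76


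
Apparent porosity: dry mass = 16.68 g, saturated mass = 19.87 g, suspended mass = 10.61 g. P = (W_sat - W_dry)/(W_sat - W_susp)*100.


P = (19.87 - 16.68) / (19.87 - 10.61) * 100 = 3.19 / 9.26 * 100 = 34.4%

34.4


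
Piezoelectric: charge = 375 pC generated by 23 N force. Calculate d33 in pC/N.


d33 = 375 / 23 = 16.3 pC/N

16.3


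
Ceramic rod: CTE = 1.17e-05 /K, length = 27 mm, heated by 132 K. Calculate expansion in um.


dL = 1.17e-05 * 27 * 132 * 1000 = 41.699 um

41.699


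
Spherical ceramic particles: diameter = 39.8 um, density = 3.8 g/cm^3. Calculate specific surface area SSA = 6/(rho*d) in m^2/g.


SSA = 6 / (3.8 * 39.8) = 0.04 m^2/g

0.04


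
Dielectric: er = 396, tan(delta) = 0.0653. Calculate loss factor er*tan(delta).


Loss = 396 * 0.0653 = 25.859

25.859


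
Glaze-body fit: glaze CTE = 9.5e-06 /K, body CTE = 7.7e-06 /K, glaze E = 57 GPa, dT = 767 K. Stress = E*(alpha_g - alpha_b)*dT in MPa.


Stress = 57*1000*(9.5e-06 - 7.7e-06)*767 = 78.7 MPa

78.7


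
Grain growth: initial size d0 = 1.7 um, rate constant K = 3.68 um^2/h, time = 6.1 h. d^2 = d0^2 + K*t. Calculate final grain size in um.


d^2 = 1.7^2 + 3.68*6.1 = 25.338
d = sqrt(25.338) = 5.03 um

5.03


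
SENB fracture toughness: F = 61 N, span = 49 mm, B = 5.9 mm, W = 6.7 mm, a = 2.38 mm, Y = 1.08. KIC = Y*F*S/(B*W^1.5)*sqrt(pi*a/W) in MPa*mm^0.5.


KIC = 1.08*61*49/(5.9*6.7^1.5)*sqrt(pi*2.38/6.7) = 33.33

33.33


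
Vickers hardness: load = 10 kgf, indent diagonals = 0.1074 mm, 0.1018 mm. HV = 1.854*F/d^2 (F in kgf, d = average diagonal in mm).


d_avg = (0.1074+0.1018)/2 = 0.1046 mm
HV = 1.854*10/0.1046^2 = 1695

1695


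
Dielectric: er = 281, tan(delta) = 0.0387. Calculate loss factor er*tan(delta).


Loss = 281 * 0.0387 = 10.875

10.875


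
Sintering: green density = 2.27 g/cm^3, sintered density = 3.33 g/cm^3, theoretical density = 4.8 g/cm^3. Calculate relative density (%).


Relative = 3.33 / 4.8 * 100 = 69.4%

69.4


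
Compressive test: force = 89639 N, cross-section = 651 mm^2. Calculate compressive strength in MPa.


CS = 89639 / 651 = 137.7 MPa

137.7


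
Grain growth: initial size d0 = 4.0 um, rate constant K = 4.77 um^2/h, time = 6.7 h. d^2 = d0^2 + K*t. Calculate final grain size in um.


d^2 = 4.0^2 + 4.77*6.7 = 47.959
d = sqrt(47.959) = 6.93 um

6.93


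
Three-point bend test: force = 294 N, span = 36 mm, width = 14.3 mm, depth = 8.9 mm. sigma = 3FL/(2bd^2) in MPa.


sigma = 3*294*36/(2*14.3*8.9^2) = 14.0 MPa

14.0


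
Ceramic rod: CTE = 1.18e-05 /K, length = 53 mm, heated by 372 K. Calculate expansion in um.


dL = 1.18e-05 * 53 * 372 * 1000 = 232.649 um

232.649


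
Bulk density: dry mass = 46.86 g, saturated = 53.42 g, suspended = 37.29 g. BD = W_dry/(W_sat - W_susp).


BD = 46.86 / (53.42 - 37.29) = 46.86 / 16.13 = 2.905 g/cm^3

2.905


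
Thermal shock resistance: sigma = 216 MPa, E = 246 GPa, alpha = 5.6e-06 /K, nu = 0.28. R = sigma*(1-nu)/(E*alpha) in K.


R = 216*(1-0.28)/(246*1000*5.6e-06) = 113 K

113


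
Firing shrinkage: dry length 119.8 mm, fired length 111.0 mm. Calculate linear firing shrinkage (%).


FS = (119.8 - 111.0) / 119.8 * 100 = 7.35%

7.35


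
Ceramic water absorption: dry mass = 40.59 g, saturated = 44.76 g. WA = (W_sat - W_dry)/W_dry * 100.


WA = (44.76 - 40.59) / 40.59 * 100 = 10.27%

10.27


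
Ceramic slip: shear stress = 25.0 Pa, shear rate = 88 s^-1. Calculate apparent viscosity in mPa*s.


eta = tau/gamma * 1000 = 25.0/88 * 1000 = 284.1 mPa*s

284.1


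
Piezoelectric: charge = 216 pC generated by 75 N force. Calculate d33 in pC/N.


d33 = 216 / 75 = 2.9 pC/N

2.9


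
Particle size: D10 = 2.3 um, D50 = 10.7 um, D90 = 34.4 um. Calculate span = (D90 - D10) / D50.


Span = (34.4 - 2.3) / 10.7 = 32.1 / 10.7 = 3.0

3.0


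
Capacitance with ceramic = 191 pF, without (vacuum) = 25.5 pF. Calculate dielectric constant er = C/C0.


er = 191 / 25.5 = 7.49

7.49


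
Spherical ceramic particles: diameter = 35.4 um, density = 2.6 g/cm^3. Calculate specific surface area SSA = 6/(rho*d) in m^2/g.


SSA = 6 / (2.6 * 35.4) = 0.065 m^2/g

0.065


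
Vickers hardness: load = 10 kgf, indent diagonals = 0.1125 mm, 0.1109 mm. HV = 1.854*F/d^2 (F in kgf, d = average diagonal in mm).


d_avg = (0.1125+0.1109)/2 = 0.1117 mm
HV = 1.854*10/0.1117^2 = 1486

1486


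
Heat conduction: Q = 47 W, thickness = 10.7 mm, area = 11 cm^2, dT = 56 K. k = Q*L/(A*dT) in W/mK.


k = 47*10.7/1000/(11/10000*56) = 8.16 W/mK

8.16


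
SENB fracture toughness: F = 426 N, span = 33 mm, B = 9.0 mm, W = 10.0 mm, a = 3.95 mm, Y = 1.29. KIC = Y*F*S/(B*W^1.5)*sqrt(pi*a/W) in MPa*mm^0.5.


KIC = 1.29*426*33/(9.0*10.0^1.5)*sqrt(pi*3.95/10.0) = 70.98

70.98


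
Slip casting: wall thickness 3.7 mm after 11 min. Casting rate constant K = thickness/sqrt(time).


K = 3.7 / sqrt(11) = 3.7 / 3.3166 = 1.116 mm/min^0.5

1.116


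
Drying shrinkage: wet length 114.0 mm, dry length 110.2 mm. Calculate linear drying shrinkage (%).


DS = (114.0 - 110.2) / 114.0 * 100 = 3.33%

3.33


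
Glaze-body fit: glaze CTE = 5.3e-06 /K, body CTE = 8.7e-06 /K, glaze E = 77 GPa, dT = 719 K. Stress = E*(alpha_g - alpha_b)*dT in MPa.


Stress = 77*1000*(5.3e-06 - 8.7e-06)*719 = -188.2 MPa

-188.2


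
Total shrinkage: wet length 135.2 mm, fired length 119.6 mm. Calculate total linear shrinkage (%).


TS = (135.2 - 119.6) / 135.2 * 100 = 11.54%

11.54


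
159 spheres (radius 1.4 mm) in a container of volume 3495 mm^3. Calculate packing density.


V_sphere = 4/3*pi*1.4^3 = 11.494 mm^3
Total V = 159*11.494 = 1827.546 mm^3
PD = 1827.546 / 3495 = 0.523

0.523


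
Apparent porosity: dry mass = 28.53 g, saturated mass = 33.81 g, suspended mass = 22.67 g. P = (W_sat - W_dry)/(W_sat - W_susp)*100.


P = (33.81 - 28.53) / (33.81 - 22.67) * 100 = 5.28 / 11.14 * 100 = 47.4%

47.4


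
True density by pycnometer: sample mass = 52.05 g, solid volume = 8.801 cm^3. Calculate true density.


TD = 52.05 / 8.801 = 5.914 g/cm^3

5.914


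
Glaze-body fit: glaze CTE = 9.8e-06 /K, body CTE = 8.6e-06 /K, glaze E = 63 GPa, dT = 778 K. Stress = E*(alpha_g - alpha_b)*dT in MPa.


Stress = 63*1000*(9.8e-06 - 8.6e-06)*778 = 58.8 MPa

58.8


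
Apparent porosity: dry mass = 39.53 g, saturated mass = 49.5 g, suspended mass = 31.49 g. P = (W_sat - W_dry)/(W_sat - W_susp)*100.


P = (49.5 - 39.53) / (49.5 - 31.49) * 100 = 9.97 / 18.01 * 100 = 55.4%

55.4


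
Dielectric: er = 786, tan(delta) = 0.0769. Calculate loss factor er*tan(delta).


Loss = 786 * 0.0769 = 60.443

60.443


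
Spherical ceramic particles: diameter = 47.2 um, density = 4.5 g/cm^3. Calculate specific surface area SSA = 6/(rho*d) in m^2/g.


SSA = 6 / (4.5 * 47.2) = 0.028 m^2/g

0.028


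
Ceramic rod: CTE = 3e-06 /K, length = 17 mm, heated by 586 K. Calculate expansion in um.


dL = 3e-06 * 17 * 586 * 1000 = 29.886 um

29.886


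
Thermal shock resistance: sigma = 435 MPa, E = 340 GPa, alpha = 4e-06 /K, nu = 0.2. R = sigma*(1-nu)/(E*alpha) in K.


R = 435*(1-0.2)/(340*1000*4e-06) = 256 K

256


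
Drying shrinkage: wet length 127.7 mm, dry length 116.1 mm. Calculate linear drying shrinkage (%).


DS = (127.7 - 116.1) / 127.7 * 100 = 9.08%

9.08


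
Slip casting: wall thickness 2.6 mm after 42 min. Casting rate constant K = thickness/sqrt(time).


K = 2.6 / sqrt(42) = 2.6 / 6.4807 = 0.401 mm/min^0.5

0.401


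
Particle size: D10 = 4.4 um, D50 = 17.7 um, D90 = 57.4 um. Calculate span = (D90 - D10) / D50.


Span = (57.4 - 4.4) / 17.7 = 53.0 / 17.7 = 2.994

2.994


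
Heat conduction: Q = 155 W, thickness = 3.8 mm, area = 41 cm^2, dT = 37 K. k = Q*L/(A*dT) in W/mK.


k = 155*3.8/1000/(41/10000*37) = 3.88 W/mK

3.88


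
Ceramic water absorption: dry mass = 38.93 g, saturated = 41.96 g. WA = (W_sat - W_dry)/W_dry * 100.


WA = (41.96 - 38.93) / 38.93 * 100 = 7.78%

7.78


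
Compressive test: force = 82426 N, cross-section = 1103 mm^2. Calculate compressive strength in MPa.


CS = 82426 / 1103 = 74.7 MPa

74.7


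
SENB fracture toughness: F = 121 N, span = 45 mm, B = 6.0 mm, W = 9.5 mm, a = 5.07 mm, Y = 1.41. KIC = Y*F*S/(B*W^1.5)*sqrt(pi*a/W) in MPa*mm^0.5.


KIC = 1.41*121*45/(6.0*9.5^1.5)*sqrt(pi*5.07/9.5) = 56.58

56.58


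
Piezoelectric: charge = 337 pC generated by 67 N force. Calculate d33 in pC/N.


d33 = 337 / 67 = 5.0 pC/N

5.0


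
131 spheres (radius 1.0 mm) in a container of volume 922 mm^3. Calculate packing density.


V_sphere = 4/3*pi*1.0^3 = 4.1888 mm^3
Total V = 131*4.1888 = 548.7328 mm^3
PD = 548.7328 / 922 = 0.595

0.595


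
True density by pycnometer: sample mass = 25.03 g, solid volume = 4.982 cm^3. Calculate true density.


TD = 25.03 / 4.982 = 5.024 g/cm^3

5.024


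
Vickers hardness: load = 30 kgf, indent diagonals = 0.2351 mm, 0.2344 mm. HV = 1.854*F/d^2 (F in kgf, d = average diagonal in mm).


d_avg = (0.2351+0.2344)/2 = 0.23475 mm
HV = 1.854*30/0.23475^2 = 1009

1009


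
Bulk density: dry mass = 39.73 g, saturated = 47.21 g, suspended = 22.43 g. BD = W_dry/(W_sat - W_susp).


BD = 39.73 / (47.21 - 22.43) = 39.73 / 24.78 = 1.603 g/cm^3

1.603


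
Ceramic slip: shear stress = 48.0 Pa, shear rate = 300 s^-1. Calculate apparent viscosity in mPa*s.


eta = tau/gamma * 1000 = 48.0/300 * 1000 = 160.0 mPa*s

160.0


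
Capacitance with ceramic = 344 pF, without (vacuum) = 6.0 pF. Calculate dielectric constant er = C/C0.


er = 344 / 6.0 = 57.33

57.33


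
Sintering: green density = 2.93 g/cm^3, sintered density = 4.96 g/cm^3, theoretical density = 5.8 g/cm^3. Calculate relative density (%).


Relative = 4.96 / 5.8 * 100 = 85.5%

85.5


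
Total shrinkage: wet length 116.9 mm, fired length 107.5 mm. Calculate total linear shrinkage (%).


TS = (116.9 - 107.5) / 116.9 * 100 = 8.04%

8.04


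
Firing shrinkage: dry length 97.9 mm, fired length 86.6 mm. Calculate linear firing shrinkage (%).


FS = (97.9 - 86.6) / 97.9 * 100 = 11.54%

11.54


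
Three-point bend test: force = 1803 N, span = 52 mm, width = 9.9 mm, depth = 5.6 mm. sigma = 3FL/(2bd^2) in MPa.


sigma = 3*1803*52/(2*9.9*5.6^2) = 453.0 MPa

453.0


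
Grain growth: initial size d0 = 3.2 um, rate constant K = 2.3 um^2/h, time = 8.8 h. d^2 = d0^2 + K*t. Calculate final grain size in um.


d^2 = 3.2^2 + 2.3*8.8 = 30.48
d = sqrt(30.48) = 5.52 um

5.52


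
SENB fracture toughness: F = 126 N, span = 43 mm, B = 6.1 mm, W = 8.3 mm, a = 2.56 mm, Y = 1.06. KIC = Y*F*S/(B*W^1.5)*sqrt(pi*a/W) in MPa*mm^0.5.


KIC = 1.06*126*43/(6.1*8.3^1.5)*sqrt(pi*2.56/8.3) = 38.76

38.76


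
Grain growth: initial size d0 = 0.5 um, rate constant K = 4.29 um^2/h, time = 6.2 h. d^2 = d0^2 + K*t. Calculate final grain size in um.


d^2 = 0.5^2 + 4.29*6.2 = 26.848
d = sqrt(26.848) = 5.18 um

5.18


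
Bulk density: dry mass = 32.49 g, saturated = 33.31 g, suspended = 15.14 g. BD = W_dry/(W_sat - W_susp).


BD = 32.49 / (33.31 - 15.14) = 32.49 / 18.17 = 1.788 g/cm^3

1.788


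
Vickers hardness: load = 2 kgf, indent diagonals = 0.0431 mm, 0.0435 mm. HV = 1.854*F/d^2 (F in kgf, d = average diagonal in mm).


d_avg = (0.0431+0.0435)/2 = 0.0433 mm
HV = 1.854*2/0.0433^2 = 1978

1978


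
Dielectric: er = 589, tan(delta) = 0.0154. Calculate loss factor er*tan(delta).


Loss = 589 * 0.0154 = 9.071

9.071


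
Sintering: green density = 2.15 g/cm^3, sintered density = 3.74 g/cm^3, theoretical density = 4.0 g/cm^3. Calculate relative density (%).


Relative = 3.74 / 4.0 * 100 = 93.5%

93.5


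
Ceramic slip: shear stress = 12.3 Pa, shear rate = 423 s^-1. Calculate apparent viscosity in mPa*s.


eta = tau/gamma * 1000 = 12.3/423 * 1000 = 29.1 mPa*s

29.1


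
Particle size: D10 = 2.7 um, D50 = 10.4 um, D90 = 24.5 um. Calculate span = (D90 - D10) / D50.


Span = (24.5 - 2.7) / 10.4 = 21.8 / 10.4 = 2.096

2.096


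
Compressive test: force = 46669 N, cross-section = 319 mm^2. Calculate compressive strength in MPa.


CS = 46669 / 319 = 146.3 MPa

146.3


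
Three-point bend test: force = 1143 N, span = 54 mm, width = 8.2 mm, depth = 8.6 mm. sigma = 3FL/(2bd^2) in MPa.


sigma = 3*1143*54/(2*8.2*8.6^2) = 152.7 MPa

152.7


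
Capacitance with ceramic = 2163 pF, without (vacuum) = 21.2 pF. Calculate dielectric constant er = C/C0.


er = 2163 / 21.2 = 102.03

102.03


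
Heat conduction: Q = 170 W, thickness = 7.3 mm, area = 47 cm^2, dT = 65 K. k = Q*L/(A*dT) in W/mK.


k = 170*7.3/1000/(47/10000*65) = 4.06 W/mK

4.06


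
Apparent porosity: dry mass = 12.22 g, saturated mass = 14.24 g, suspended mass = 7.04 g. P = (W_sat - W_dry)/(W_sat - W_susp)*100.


P = (14.24 - 12.22) / (14.24 - 7.04) * 100 = 2.02 / 7.2 * 100 = 28.1%

28.1


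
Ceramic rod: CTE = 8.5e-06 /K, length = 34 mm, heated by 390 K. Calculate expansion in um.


dL = 8.5e-06 * 34 * 390 * 1000 = 112.71 um

112.71


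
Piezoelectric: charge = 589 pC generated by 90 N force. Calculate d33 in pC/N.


d33 = 589 / 90 = 6.5 pC/N

6.5


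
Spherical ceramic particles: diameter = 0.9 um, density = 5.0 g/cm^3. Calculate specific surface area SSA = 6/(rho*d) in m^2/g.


SSA = 6 / (5.0 * 0.9) = 1.333 m^2/g

1.333


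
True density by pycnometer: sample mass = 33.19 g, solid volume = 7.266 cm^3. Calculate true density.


TD = 33.19 / 7.266 = 4.568 g/cm^3

4.568


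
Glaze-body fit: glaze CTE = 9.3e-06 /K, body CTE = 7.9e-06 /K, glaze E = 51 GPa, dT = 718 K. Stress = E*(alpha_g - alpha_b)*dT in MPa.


Stress = 51*1000*(9.3e-06 - 7.9e-06)*718 = 51.3 MPa

51.3


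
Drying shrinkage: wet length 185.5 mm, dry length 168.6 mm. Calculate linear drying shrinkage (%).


DS = (185.5 - 168.6) / 185.5 * 100 = 9.11%

9.11


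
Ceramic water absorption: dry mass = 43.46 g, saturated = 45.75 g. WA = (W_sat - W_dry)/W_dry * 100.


WA = (45.75 - 43.46) / 43.46 * 100 = 5.27%

5.27


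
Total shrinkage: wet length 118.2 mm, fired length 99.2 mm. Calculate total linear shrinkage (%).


TS = (118.2 - 99.2) / 118.2 * 100 = 16.07%

16.07


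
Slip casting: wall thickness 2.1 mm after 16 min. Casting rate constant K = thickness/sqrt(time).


K = 2.1 / sqrt(16) = 2.1 / 4.0 = 0.525 mm/min^0.5

0.525


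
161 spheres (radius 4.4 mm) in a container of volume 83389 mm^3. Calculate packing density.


V_sphere = 4/3*pi*4.4^3 = 356.8179 mm^3
Total V = 161*356.8179 = 57447.6819 mm^3
PD = 57447.6819 / 83389 = 0.689

0.689


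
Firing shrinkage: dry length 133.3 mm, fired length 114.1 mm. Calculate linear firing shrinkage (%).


FS = (133.3 - 114.1) / 133.3 * 100 = 14.4%

14.4


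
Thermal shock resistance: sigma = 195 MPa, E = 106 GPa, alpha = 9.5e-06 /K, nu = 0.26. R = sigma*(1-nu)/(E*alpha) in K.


R = 195*(1-0.26)/(106*1000*9.5e-06) = 143 K

143


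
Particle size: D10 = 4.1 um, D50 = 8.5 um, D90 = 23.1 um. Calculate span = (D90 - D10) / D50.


Span = (23.1 - 4.1) / 8.5 = 19.0 / 8.5 = 2.235

2.235


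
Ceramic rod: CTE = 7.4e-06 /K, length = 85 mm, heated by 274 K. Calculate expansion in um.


dL = 7.4e-06 * 85 * 274 * 1000 = 172.346 um

172.346


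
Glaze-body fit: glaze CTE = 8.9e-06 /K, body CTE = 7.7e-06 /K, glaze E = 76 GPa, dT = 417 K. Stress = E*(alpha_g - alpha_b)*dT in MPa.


Stress = 76*1000*(8.9e-06 - 7.7e-06)*417 = 38.0 MPa

38.0


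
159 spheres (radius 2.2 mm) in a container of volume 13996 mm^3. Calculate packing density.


V_sphere = 4/3*pi*2.2^3 = 44.6022 mm^3
Total V = 159*44.6022 = 7091.7498 mm^3
PD = 7091.7498 / 13996 = 0.507

0.507


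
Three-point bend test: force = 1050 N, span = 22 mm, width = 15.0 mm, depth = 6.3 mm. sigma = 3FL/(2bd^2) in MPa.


sigma = 3*1050*22/(2*15.0*6.3^2) = 58.2 MPa

58.2


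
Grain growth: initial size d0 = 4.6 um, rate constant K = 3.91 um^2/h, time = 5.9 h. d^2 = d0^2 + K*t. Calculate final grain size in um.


d^2 = 4.6^2 + 3.91*5.9 = 44.229
d = sqrt(44.229) = 6.65 um

6.65


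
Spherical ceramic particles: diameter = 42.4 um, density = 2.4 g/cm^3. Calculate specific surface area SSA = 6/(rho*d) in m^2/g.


SSA = 6 / (2.4 * 42.4) = 0.059 m^2/g

0.059


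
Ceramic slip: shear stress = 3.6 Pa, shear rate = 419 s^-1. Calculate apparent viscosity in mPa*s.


eta = tau/gamma * 1000 = 3.6/419 * 1000 = 8.6 mPa*s

8.6


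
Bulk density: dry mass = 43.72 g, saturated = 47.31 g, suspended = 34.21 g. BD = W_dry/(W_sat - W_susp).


BD = 43.72 / (47.31 - 34.21) = 43.72 / 13.1 = 3.337 g/cm^3

3.337


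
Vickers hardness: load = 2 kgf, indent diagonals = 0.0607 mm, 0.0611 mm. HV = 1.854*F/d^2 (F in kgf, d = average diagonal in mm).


d_avg = (0.0607+0.0611)/2 = 0.0609 mm
HV = 1.854*2/0.0609^2 = 1000

1000


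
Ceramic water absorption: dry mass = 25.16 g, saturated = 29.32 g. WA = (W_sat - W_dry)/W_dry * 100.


WA = (29.32 - 25.16) / 25.16 * 100 = 16.53%

16.53


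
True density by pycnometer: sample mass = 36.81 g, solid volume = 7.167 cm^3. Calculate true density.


TD = 36.81 / 7.167 = 5.136 g/cm^3

5.136


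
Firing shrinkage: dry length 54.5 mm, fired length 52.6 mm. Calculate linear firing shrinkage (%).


FS = (54.5 - 52.6) / 54.5 * 100 = 3.49%

3.49


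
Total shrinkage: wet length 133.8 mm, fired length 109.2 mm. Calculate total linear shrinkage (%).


TS = (133.8 - 109.2) / 133.8 * 100 = 18.39%

18.39


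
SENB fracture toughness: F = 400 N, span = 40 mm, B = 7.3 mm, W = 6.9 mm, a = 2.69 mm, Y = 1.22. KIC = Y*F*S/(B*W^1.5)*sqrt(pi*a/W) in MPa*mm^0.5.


KIC = 1.22*400*40/(7.3*6.9^1.5)*sqrt(pi*2.69/6.9) = 163.27

163.27


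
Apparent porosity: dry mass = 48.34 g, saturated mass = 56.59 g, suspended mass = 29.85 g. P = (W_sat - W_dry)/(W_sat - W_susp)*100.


P = (56.59 - 48.34) / (56.59 - 29.85) * 100 = 8.25 / 26.74 * 100 = 30.9%

30.9


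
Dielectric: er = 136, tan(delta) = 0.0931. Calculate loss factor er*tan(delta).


Loss = 136 * 0.0931 = 12.662

12.662


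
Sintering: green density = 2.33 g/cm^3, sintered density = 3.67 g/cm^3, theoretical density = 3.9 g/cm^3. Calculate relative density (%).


Relative = 3.67 / 3.9 * 100 = 94.1%

94.1


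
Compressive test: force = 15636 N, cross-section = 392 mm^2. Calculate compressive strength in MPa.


CS = 15636 / 392 = 39.9 MPa

39.9


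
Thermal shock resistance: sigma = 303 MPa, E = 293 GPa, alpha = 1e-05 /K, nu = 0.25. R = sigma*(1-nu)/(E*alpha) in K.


R = 303*(1-0.25)/(293*1000*1e-05) = 78 K

78


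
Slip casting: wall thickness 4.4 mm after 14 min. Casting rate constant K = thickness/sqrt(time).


K = 4.4 / sqrt(14) = 4.4 / 3.7417 = 1.176 mm/min^0.5

1.176


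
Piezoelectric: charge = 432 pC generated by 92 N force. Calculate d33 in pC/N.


d33 = 432 / 92 = 4.7 pC/N

4.7


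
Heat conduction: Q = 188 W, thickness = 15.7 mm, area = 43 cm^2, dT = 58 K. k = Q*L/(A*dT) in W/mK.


k = 188*15.7/1000/(43/10000*58) = 11.83 W/mK

11.83


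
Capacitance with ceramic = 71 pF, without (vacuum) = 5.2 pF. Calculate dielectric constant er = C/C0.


er = 71 / 5.2 = 13.65

13.65


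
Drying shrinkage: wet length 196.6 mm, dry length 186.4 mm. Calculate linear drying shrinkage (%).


DS = (196.6 - 186.4) / 196.6 * 100 = 5.19%

5.19


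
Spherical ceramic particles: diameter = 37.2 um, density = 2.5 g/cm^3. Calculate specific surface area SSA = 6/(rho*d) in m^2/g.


SSA = 6 / (2.5 * 37.2) = 0.065 m^2/g

0.065


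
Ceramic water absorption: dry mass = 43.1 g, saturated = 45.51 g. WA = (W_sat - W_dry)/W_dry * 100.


WA = (45.51 - 43.1) / 43.1 * 100 = 5.59%

5.59


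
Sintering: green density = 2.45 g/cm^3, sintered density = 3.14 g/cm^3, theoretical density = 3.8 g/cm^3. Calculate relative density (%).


Relative = 3.14 / 3.8 * 100 = 82.6%

82.6


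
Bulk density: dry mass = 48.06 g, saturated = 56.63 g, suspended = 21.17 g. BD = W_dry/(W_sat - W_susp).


BD = 48.06 / (56.63 - 21.17) = 48.06 / 35.46 = 1.355 g/cm^3

1.355


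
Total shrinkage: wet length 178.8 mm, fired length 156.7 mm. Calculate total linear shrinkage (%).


TS = (178.8 - 156.7) / 178.8 * 100 = 12.36%

12.36


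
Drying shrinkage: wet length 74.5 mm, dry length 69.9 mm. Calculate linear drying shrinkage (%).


DS = (74.5 - 69.9) / 74.5 * 100 = 6.17%

6.17


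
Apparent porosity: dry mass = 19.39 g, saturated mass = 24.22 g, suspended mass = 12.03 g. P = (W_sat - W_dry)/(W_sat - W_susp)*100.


P = (24.22 - 19.39) / (24.22 - 12.03) * 100 = 4.83 / 12.19 * 100 = 39.6%

39.6


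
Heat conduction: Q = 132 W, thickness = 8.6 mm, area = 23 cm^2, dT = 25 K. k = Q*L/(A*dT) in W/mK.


k = 132*8.6/1000/(23/10000*25) = 19.74 W/mK

19.74


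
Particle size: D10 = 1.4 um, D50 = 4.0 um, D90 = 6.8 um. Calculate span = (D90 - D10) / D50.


Span = (6.8 - 1.4) / 4.0 = 5.4 / 4.0 = 1.35

1.35


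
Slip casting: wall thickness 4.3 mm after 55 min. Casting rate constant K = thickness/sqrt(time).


K = 4.3 / sqrt(55) = 4.3 / 7.4162 = 0.58 mm/min^0.5

0.58


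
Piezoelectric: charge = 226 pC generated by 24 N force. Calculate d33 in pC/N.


d33 = 226 / 24 = 9.4 pC/N

9.4


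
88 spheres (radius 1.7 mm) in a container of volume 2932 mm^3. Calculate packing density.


V_sphere = 4/3*pi*1.7^3 = 20.5795 mm^3
Total V = 88*20.5795 = 1810.996 mm^3
PD = 1810.996 / 2932 = 0.618

0.618


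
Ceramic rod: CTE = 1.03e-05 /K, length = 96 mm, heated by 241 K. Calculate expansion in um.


dL = 1.03e-05 * 96 * 241 * 1000 = 238.301 um

238.301


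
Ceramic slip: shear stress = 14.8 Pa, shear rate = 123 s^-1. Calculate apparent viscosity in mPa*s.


eta = tau/gamma * 1000 = 14.8/123 * 1000 = 120.3 mPa*s

120.3


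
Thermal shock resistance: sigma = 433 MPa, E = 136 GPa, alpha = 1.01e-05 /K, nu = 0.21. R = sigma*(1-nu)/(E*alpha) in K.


R = 433*(1-0.21)/(136*1000*1.01e-05) = 249 K

249


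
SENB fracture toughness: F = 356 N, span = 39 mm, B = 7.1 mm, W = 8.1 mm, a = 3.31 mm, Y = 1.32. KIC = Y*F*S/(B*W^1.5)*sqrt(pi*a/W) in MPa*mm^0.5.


KIC = 1.32*356*39/(7.1*8.1^1.5)*sqrt(pi*3.31/8.1) = 126.87

126.87


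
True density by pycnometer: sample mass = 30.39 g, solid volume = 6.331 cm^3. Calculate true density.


TD = 30.39 / 6.331 = 4.8 g/cm^3

4.8


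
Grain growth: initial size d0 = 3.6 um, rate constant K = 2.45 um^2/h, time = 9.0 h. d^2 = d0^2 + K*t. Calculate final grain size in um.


d^2 = 3.6^2 + 2.45*9.0 = 35.01
d = sqrt(35.01) = 5.92 um

5.92


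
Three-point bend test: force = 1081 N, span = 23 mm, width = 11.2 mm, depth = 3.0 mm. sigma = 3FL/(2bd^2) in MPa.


sigma = 3*1081*23/(2*11.2*3.0^2) = 370.0 MPa

370.0


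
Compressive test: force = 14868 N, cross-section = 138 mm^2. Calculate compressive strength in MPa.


CS = 14868 / 138 = 107.7 MPa

107.7


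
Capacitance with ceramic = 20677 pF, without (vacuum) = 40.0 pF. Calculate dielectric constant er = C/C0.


er = 20677 / 40.0 = 516.93

516.93


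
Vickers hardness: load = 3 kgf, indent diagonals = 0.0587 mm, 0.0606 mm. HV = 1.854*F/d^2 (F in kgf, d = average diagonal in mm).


d_avg = (0.0587+0.0606)/2 = 0.05965 mm
HV = 1.854*3/0.05965^2 = 1563

1563


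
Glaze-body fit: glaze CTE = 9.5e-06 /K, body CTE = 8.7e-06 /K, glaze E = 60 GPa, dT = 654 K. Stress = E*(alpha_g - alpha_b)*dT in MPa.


Stress = 60*1000*(9.5e-06 - 8.7e-06)*654 = 31.4 MPa

31.4


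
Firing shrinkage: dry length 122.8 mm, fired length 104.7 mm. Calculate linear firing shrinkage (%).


FS = (122.8 - 104.7) / 122.8 * 100 = 14.74%

14.74


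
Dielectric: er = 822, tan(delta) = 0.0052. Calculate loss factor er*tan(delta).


Loss = 822 * 0.0052 = 4.274

4.274


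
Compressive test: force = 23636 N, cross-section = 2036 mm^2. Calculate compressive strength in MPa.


CS = 23636 / 2036 = 11.6 MPa

11.6


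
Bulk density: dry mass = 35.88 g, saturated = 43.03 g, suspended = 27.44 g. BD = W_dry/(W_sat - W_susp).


BD = 35.88 / (43.03 - 27.44) = 35.88 / 15.59 = 2.301 g/cm^3

2.301


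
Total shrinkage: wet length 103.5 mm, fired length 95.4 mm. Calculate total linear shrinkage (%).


TS = (103.5 - 95.4) / 103.5 * 100 = 7.83%

7.83


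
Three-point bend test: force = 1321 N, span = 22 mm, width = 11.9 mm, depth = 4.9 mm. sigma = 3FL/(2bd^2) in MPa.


sigma = 3*1321*22/(2*11.9*4.9^2) = 152.6 MPa

152.6


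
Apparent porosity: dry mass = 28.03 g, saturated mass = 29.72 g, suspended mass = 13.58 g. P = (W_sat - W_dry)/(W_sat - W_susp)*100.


P = (29.72 - 28.03) / (29.72 - 13.58) * 100 = 1.69 / 16.14 * 100 = 10.5%

10.5


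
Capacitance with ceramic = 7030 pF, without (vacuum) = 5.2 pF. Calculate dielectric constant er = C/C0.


er = 7030 / 5.2 = 1351.92

1351.92


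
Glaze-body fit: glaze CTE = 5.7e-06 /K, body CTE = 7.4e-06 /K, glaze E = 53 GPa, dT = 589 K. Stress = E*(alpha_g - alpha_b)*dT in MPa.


Stress = 53*1000*(5.7e-06 - 7.4e-06)*589 = -53.1 MPa

-53.1


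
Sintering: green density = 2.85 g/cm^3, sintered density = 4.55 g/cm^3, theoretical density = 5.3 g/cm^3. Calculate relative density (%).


Relative = 4.55 / 5.3 * 100 = 85.8%

85.8


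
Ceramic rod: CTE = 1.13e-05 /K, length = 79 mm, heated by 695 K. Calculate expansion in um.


dL = 1.13e-05 * 79 * 695 * 1000 = 620.427 um

620.427


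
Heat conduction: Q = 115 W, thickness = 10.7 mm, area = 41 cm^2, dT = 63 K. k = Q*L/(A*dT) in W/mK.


k = 115*10.7/1000/(41/10000*63) = 4.76 W/mK

4.76


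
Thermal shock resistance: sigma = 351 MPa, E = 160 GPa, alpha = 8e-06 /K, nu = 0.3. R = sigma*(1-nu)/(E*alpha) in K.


R = 351*(1-0.3)/(160*1000*8e-06) = 192 K

192


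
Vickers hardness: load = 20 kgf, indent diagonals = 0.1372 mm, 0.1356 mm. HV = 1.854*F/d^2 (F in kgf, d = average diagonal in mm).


d_avg = (0.1372+0.1356)/2 = 0.1364 mm
HV = 1.854*20/0.1364^2 = 1993

1993


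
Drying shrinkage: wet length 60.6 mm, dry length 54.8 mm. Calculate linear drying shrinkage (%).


DS = (60.6 - 54.8) / 60.6 * 100 = 9.57%

9.57


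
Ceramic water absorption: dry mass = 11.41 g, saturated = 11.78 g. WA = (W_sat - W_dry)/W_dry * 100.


WA = (11.78 - 11.41) / 11.41 * 100 = 3.24%

3.24


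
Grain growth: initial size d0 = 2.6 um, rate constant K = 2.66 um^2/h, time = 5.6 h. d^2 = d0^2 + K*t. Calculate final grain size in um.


d^2 = 2.6^2 + 2.66*5.6 = 21.656
d = sqrt(21.656) = 4.65 um

4.65


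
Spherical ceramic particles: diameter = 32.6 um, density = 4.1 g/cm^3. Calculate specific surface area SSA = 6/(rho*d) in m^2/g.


SSA = 6 / (4.1 * 32.6) = 0.045 m^2/g

0.045


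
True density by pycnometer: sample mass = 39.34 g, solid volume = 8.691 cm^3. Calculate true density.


TD = 39.34 / 8.691 = 4.527 g/cm^3

4.527


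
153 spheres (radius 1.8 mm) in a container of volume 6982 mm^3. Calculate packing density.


V_sphere = 4/3*pi*1.8^3 = 24.429 mm^3
Total V = 153*24.429 = 3737.637 mm^3
PD = 3737.637 / 6982 = 0.535

0.535


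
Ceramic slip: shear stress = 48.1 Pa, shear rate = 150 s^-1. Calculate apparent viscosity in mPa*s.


eta = tau/gamma * 1000 = 48.1/150 * 1000 = 320.7 mPa*s

320.7


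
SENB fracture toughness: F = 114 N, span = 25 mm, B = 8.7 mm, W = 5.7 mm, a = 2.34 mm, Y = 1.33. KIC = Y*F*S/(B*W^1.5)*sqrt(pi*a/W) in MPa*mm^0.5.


KIC = 1.33*114*25/(8.7*5.7^1.5)*sqrt(pi*2.34/5.7) = 36.36

36.36


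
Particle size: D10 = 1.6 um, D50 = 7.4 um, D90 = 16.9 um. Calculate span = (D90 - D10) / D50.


Span = (16.9 - 1.6) / 7.4 = 15.3 / 7.4 = 2.068

2.068


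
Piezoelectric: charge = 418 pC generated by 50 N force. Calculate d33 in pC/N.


d33 = 418 / 50 = 8.4 pC/N

8.4


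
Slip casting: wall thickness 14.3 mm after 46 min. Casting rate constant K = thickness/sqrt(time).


K = 14.3 / sqrt(46) = 14.3 / 6.7823 = 2.108 mm/min^0.5

2.108


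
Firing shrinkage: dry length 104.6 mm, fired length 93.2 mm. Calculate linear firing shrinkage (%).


FS = (104.6 - 93.2) / 104.6 * 100 = 10.9%

10.9
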